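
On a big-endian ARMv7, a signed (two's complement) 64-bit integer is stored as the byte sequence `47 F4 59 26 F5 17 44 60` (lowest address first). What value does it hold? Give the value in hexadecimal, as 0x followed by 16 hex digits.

0x47F45926F5174460

In big-endian order the high byte comes first in memory.
The bytes are already most-significant first: 0x47F45926F5174460.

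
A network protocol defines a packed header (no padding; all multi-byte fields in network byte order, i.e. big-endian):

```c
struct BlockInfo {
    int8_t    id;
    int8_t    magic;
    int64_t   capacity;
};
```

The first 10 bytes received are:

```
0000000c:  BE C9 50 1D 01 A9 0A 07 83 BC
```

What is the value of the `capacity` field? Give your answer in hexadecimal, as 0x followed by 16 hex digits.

`capacity` follows `id` (1 B), `magic` (1 B), so it starts at offset 1 + 1 = 2 and occupies 8 bytes.
Bytes at offsets 2..9: 50 1D 01 A9 0A 07 83 BC.
Big-endian: lowest address holds the most-significant byte.
The bytes are already most-significant first: 0x501D01A90A0783BC.

0x501D01A90A0783BC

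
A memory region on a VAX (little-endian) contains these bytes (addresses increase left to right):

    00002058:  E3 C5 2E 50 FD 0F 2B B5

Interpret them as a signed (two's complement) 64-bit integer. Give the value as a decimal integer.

-5392198548199651869

Little-endian stores the least-significant byte at the lowest address.
Reassemble most-significant byte first: B5 2B 0F FD 50 2E C5 E3 → 0xB52B0FFD502EC5E3.
Top bit is set, so as a signed 64-bit value this is 0xB52B0FFD502EC5E3 − 2^64 = -5392198548199651869.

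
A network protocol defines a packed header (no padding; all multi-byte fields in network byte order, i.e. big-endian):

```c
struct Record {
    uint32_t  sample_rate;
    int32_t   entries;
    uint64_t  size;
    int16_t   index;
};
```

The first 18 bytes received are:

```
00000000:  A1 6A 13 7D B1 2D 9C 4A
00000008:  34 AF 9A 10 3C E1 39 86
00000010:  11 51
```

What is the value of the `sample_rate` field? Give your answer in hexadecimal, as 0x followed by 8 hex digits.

0xA16A137D

`sample_rate` is the first field, at byte offset 0, occupying 4 bytes.
Bytes at offsets 0..3: A1 6A 13 7D.
In big-endian order the high byte comes first in memory.
The bytes are already most-significant first: 0xA16A137D.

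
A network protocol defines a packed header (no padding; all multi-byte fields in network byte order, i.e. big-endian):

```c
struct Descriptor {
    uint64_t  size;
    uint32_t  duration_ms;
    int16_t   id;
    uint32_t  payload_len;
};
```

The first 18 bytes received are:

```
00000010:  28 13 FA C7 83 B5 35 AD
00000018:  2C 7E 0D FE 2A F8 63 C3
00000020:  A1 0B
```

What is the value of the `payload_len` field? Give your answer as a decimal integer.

1673765131

`payload_len` follows `size` (8 B), `duration_ms` (4 B), `id` (2 B), so it starts at offset 8 + 4 + 2 = 14 and occupies 4 bytes.
Bytes at offsets 14..17: 63 C3 A1 0B.
Big-endian: lowest address holds the most-significant byte.
The bytes are already most-significant first: 0x63C3A10B.
0x63C3A10B = 1673765131.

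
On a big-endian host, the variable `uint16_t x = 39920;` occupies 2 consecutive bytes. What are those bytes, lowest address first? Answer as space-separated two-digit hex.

39920 in hexadecimal, padded to 16 bits, is 0x9BF0.
Split into bytes (most-significant first): 9B F0.
Big-endian stores the most-significant byte at the lowest address.
So the memory order matches the most-significant-first order: 9B F0.

9B F0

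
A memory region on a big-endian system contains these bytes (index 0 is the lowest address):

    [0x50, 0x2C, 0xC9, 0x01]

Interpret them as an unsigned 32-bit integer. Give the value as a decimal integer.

Big-endian stores the most-significant byte at the lowest address.
The bytes are already most-significant first: 0x502CC901.
0x502CC901 = 1345112321.

1345112321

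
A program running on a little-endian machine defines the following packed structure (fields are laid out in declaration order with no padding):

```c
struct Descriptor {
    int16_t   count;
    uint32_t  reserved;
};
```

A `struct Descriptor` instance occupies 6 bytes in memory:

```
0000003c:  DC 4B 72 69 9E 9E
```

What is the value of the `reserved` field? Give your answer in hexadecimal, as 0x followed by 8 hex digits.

0x9E9E6972

`reserved` follows `count` (2 bytes), so it starts at byte offset 2 and occupies 4 bytes.
Bytes at offsets 2..5: 72 69 9E 9E.
Little-endian: lowest address holds the least-significant byte.
Reassemble most-significant byte first: 9E 9E 69 72 → 0x9E9E6972.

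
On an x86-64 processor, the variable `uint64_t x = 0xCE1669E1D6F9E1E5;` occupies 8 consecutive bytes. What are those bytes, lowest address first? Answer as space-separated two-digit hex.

Split into bytes (most-significant first): CE 16 69 E1 D6 F9 E1 E5.
In little-endian order the low byte comes first in memory.
So at ascending addresses the bytes are E5 E1 F9 D6 E1 69 16 CE.

E5 E1 F9 D6 E1 69 16 CE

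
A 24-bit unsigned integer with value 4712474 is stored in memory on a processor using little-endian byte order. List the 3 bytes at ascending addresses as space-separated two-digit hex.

4712474 in hexadecimal, padded to 24 bits, is 0x47E81A.
Split into bytes (most-significant first): 47 E8 1A.
Little-endian stores the least-significant byte at the lowest address.
So at ascending addresses the bytes are 1A E8 47.

1A E8 47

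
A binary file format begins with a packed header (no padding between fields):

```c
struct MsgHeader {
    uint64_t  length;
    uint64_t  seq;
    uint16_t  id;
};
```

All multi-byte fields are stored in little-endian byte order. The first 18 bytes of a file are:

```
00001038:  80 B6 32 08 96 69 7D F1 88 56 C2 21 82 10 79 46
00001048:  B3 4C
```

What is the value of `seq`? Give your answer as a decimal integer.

5078108205935122056

`seq` follows `length` (8 bytes), so it starts at byte offset 8 and occupies 8 bytes.
Bytes at offsets 8..15: 88 56 C2 21 82 10 79 46.
Little-endian: lowest address holds the least-significant byte.
Reassemble most-significant byte first: 46 79 10 82 21 C2 56 88 → 0x4679108221C25688.
0x4679108221C25688 = 5078108205935122056.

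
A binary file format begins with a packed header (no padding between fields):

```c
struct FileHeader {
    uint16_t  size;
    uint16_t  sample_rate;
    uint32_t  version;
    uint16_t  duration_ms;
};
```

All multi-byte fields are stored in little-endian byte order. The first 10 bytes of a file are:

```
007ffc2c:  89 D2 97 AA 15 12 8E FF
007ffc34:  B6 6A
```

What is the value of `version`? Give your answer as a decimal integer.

`version` follows `size` (2 B), `sample_rate` (2 B), so it starts at offset 2 + 2 = 4 and occupies 4 bytes.
Bytes at offsets 4..7: 15 12 8E FF.
In little-endian order the low byte comes first in memory.
Reassemble most-significant byte first: FF 8E 12 15 → 0xFF8E1215.
0xFF8E1215 = 4287500821.

4287500821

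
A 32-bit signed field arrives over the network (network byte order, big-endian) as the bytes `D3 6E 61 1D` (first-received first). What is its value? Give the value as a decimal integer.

-747740899

In big-endian order the high byte comes first in memory.
The bytes are already most-significant first: 0xD36E611D.
Top bit is set, so as a signed 32-bit value this is 0xD36E611D − 2^32 = -747740899.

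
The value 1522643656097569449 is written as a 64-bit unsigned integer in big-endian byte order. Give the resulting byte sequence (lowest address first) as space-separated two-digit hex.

15 21 84 56 81 32 9A A9

1522643656097569449 in hexadecimal, padded to 64 bits, is 0x1521845681329AA9.
Split into bytes (most-significant first): 15 21 84 56 81 32 9A A9.
In big-endian order the high byte comes first in memory.
So the memory order matches the most-significant-first order: 15 21 84 56 81 32 9A A9.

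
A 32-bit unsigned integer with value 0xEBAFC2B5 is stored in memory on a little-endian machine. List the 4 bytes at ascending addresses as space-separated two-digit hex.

B5 C2 AF EB

Split into bytes (most-significant first): EB AF C2 B5.
In little-endian order the low byte comes first in memory.
So at ascending addresses the bytes are B5 C2 AF EB.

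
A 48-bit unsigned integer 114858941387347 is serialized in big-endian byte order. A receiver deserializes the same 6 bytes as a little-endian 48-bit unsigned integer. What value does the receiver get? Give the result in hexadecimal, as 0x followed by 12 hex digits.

114858941387347 in 48-bit hexadecimal is 0x6876AE669253.
Stored big-endian, the bytes at ascending addresses are 68 76 AE 66 92 53.
Read back as little-endian, the first byte is least significant, giving 0x539266AE7668.

0x539266AE7668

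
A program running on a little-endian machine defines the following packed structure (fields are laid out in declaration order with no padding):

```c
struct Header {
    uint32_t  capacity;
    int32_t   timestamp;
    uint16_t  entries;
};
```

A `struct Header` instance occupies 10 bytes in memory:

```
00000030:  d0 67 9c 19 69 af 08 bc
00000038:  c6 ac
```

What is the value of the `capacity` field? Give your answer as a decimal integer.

`capacity` is the first field, at byte offset 0, occupying 4 bytes.
Bytes at offsets 0..3: D0 67 9C 19.
Little-endian stores the least-significant byte at the lowest address.
Reassemble most-significant byte first: 19 9C 67 D0 → 0x199C67D0.
0x199C67D0 = 429680592.

429680592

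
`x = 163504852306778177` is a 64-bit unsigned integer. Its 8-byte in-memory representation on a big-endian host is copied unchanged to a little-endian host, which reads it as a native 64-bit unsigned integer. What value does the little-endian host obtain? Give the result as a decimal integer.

4708737714225300482

163504852306778177 in 64-bit hexadecimal is 0x0244E2CC00CC5841.
Stored big-endian, the bytes at ascending addresses are 02 44 E2 CC 00 CC 58 41.
Read back as little-endian, the first byte is least significant, giving 0x4158CC00CCE24402.
0x4158CC00CCE24402 = 4708737714225300482.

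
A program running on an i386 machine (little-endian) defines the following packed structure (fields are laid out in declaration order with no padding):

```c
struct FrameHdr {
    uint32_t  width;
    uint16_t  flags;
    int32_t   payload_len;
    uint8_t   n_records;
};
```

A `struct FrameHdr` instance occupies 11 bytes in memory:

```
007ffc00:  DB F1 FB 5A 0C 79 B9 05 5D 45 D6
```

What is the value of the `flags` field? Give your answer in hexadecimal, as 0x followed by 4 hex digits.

`flags` follows `width` (4 bytes), so it starts at byte offset 4 and occupies 2 bytes.
Bytes at offsets 4..5: 0C 79.
In little-endian order the low byte comes first in memory.
Reassemble most-significant byte first: 79 0C → 0x790C.

0x790C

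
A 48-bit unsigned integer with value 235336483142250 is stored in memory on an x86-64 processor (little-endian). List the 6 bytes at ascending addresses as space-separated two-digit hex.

235336483142250 in hexadecimal, padded to 48 bits, is 0xD6098B7AFA6A.
Split into bytes (most-significant first): D6 09 8B 7A FA 6A.
Little-endian stores the least-significant byte at the lowest address.
So at ascending addresses the bytes are 6A FA 7A 8B 09 D6.

6A FA 7A 8B 09 D6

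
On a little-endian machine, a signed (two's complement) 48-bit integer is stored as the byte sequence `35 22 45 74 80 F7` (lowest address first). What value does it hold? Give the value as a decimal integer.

Little-endian: lowest address holds the least-significant byte.
Reassemble most-significant byte first: F7 80 74 45 22 35 → 0xF78074452235.
Top bit is set, so as a signed 48-bit value this is 0xF78074452235 − 2^48 = -9343898148299.

-9343898148299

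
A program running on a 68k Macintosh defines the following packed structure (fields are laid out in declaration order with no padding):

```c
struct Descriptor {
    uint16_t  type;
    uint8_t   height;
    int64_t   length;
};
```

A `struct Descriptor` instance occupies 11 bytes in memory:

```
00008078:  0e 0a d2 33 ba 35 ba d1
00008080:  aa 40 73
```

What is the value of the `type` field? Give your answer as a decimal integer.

`type` is the first field, at byte offset 0, occupying 2 bytes.
Bytes at offsets 0..1: 0E 0A.
Big-endian stores the most-significant byte at the lowest address.
The bytes are already most-significant first: 0x0E0A.
0x0E0A = 3594.

3594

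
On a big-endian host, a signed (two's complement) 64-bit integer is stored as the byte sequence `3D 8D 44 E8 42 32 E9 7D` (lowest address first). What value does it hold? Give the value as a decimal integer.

Big-endian: lowest address holds the most-significant byte.
The bytes are already most-significant first: 0x3D8D44E84232E97D.
0x3D8D44E84232E97D = 4435276972363540861.

4435276972363540861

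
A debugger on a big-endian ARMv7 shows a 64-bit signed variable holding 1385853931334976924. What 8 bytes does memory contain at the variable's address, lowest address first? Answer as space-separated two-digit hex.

13 3B 8A CE D7 CC C5 9C

1385853931334976924 in hexadecimal, padded to 64 bits, is 0x133B8ACED7CCC59C.
Split into bytes (most-significant first): 13 3B 8A CE D7 CC C5 9C.
Big-endian: lowest address holds the most-significant byte.
So the memory order matches the most-significant-first order: 13 3B 8A CE D7 CC C5 9C.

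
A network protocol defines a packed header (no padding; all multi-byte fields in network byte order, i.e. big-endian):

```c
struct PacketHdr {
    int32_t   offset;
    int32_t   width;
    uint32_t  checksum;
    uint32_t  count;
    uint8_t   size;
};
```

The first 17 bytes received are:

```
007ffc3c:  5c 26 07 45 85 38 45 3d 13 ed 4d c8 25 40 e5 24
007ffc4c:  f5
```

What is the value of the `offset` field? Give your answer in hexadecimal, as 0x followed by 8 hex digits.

0x5C260745

`offset` is the first field, at byte offset 0, occupying 4 bytes.
Bytes at offsets 0..3: 5C 26 07 45.
Big-endian stores the most-significant byte at the lowest address.
The bytes are already most-significant first: 0x5C260745.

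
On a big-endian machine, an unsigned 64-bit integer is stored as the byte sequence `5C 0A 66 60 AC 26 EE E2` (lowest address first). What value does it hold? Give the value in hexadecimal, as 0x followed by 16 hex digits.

0x5C0A6660AC26EEE2

Big-endian: lowest address holds the most-significant byte.
The bytes are already most-significant first: 0x5C0A6660AC26EEE2.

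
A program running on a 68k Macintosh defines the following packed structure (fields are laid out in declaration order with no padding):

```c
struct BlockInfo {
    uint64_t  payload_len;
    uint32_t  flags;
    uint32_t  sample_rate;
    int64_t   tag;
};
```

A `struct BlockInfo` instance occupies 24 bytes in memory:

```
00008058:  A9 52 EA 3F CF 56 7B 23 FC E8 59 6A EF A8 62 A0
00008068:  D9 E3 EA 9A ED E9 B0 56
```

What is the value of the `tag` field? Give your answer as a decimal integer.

`tag` follows `payload_len` (8 B), `flags` (4 B), `sample_rate` (4 B), so it starts at offset 8 + 4 + 4 = 16 and occupies 8 bytes.
Bytes at offsets 16..23: D9 E3 EA 9A ED E9 B0 56.
Big-endian: lowest address holds the most-significant byte.
The bytes are already most-significant first: 0xD9E3EA9AEDE9B056.
Top bit is set, so as a signed 64-bit value this is 0xD9E3EA9AEDE9B056 − 2^64 = -2746093396628492202.

-2746093396628492202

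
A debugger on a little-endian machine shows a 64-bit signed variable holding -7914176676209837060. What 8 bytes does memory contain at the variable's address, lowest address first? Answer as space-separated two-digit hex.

Two's complement of -7914176676209837060 in 64 bits: 7914176676209837060 = 0x6DD4CDC1832B4404; invert → 0x922B323E7CD4BBFB; add 1 → 0x922B323E7CD4BBFC.
Split into bytes (most-significant first): 92 2B 32 3E 7C D4 BB FC.
Little-endian: lowest address holds the least-significant byte.
So at ascending addresses the bytes are FC BB D4 7C 3E 32 2B 92.

FC BB D4 7C 3E 32 2B 92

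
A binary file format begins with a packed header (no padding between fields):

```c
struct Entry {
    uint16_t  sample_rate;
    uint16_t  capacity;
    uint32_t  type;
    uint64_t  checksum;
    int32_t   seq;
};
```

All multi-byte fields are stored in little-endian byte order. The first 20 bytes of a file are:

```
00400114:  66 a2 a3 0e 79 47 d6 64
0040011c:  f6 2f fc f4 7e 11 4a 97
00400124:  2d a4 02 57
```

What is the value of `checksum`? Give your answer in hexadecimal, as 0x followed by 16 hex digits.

`checksum` follows `sample_rate` (2 B), `capacity` (2 B), `type` (4 B), so it starts at offset 2 + 2 + 4 = 8 and occupies 8 bytes.
Bytes at offsets 8..15: F6 2F FC F4 7E 11 4A 97.
In little-endian order the low byte comes first in memory.
Reassemble most-significant byte first: 97 4A 11 7E F4 FC 2F F6 → 0x974A117EF4FC2FF6.

0x974A117EF4FC2FF6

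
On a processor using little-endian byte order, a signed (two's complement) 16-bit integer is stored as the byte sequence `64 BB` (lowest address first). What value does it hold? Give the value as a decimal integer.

Little-endian: lowest address holds the least-significant byte.
Reassemble most-significant byte first: BB 64 → 0xBB64.
Top bit is set, so as a signed 16-bit value this is 0xBB64 − 2^16 = -17564.

-17564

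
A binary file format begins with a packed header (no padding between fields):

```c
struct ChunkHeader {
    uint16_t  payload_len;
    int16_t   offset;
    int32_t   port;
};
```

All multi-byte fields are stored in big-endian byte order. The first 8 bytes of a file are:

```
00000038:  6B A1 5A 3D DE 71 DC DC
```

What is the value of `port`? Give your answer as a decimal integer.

-562963236

`port` follows `payload_len` (2 B), `offset` (2 B), so it starts at offset 2 + 2 = 4 and occupies 4 bytes.
Bytes at offsets 4..7: DE 71 DC DC.
In big-endian order the high byte comes first in memory.
The bytes are already most-significant first: 0xDE71DCDC.
Top bit is set, so as a signed 32-bit value this is 0xDE71DCDC − 2^32 = -562963236.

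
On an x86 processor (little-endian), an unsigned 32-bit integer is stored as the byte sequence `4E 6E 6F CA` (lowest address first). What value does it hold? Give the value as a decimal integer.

In little-endian order the low byte comes first in memory.
Reassemble most-significant byte first: CA 6F 6E 4E → 0xCA6F6E4E.
0xCA6F6E4E = 3396300366.

3396300366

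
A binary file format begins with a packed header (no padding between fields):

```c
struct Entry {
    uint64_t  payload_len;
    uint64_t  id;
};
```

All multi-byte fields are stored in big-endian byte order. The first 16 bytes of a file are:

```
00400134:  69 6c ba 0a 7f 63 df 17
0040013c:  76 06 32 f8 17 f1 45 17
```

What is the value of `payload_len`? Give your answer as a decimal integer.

7596651225716875031

`payload_len` is the first field, at byte offset 0, occupying 8 bytes.
Bytes at offsets 0..7: 69 6C BA 0A 7F 63 DF 17.
Big-endian stores the most-significant byte at the lowest address.
The bytes are already most-significant first: 0x696CBA0A7F63DF17.
0x696CBA0A7F63DF17 = 7596651225716875031.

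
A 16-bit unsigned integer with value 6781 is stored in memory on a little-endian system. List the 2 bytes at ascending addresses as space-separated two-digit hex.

6781 in hexadecimal, padded to 16 bits, is 0x1A7D.
Split into bytes (most-significant first): 1A 7D.
Little-endian stores the least-significant byte at the lowest address.
So at ascending addresses the bytes are 7D 1A.

7D 1A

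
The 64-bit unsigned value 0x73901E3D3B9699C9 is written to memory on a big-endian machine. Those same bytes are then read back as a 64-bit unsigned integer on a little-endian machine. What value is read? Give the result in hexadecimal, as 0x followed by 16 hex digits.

0xC999963B3D1E9073

Stored big-endian, the bytes at ascending addresses are 73 90 1E 3D 3B 96 99 C9.
Read back as little-endian, the first byte is least significant, giving 0xC999963B3D1E9073.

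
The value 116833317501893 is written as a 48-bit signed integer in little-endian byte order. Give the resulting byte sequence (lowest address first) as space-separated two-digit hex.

116833317501893 in hexadecimal, padded to 48 bits, is 0x6A4260633BC5.
Split into bytes (most-significant first): 6A 42 60 63 3B C5.
Little-endian stores the least-significant byte at the lowest address.
So at ascending addresses the bytes are C5 3B 63 60 42 6A.

C5 3B 63 60 42 6A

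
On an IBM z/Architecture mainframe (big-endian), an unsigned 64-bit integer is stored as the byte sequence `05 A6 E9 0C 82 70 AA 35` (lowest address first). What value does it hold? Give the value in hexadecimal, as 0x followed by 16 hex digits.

In big-endian order the high byte comes first in memory.
The bytes are already most-significant first: 0x05A6E90C8270AA35.

0x05A6E90C8270AA35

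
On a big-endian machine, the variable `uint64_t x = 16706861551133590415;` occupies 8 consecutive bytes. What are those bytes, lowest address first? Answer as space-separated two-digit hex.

E7 DA B2 10 62 F3 03 8F

16706861551133590415 in hexadecimal, padded to 64 bits, is 0xE7DAB21062F3038F.
Split into bytes (most-significant first): E7 DA B2 10 62 F3 03 8F.
Big-endian stores the most-significant byte at the lowest address.
So the memory order matches the most-significant-first order: E7 DA B2 10 62 F3 03 8F.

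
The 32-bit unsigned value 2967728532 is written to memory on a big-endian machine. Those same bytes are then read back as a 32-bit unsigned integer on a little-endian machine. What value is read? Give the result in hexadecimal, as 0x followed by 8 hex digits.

2967728532 in 32-bit hexadecimal is 0xB0E3F194.
Stored big-endian, the bytes at ascending addresses are B0 E3 F1 94.
Read back as little-endian, the first byte is least significant, giving 0x94F1E3B0.

0x94F1E3B0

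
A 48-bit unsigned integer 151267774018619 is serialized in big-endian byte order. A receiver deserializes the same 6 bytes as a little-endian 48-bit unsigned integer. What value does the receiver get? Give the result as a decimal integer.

65648302855049

151267774018619 in 48-bit hexadecimal is 0x8993C5EFB43B.
Stored big-endian, the bytes at ascending addresses are 89 93 C5 EF B4 3B.
Read back as little-endian, the first byte is least significant, giving 0x3BB4EFC59389.
0x3BB4EFC59389 = 65648302855049.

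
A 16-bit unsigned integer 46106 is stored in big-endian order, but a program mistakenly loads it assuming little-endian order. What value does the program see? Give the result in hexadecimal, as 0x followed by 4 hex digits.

46106 in 16-bit hexadecimal is 0xB41A.
Stored big-endian, the bytes at ascending addresses are B4 1A.
Read back as little-endian, the first byte is least significant, giving 0x1AB4.

0x1AB4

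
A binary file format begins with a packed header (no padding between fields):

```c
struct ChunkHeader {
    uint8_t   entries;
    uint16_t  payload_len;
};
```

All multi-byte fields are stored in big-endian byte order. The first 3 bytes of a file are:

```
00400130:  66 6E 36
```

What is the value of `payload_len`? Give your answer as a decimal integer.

28214

`payload_len` follows `entries` (1 byte), so it starts at byte offset 1 and occupies 2 bytes.
Bytes at offsets 1..2: 6E 36.
Big-endian stores the most-significant byte at the lowest address.
The bytes are already most-significant first: 0x6E36.
0x6E36 = 28214.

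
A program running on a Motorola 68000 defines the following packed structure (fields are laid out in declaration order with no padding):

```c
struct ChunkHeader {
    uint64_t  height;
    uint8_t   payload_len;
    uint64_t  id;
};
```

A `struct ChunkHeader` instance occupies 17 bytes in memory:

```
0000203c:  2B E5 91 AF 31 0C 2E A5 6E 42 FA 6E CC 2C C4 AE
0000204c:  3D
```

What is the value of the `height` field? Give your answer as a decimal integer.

`height` is the first field, at byte offset 0, occupying 8 bytes.
Bytes at offsets 0..7: 2B E5 91 AF 31 0C 2E A5.
In big-endian order the high byte comes first in memory.
The bytes are already most-significant first: 0x2BE591AF310C2EA5.
0x2BE591AF310C2EA5 = 3163094494925827749.

3163094494925827749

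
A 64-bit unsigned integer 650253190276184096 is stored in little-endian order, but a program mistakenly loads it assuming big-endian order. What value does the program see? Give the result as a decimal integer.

2375782758437422601

650253190276184096 in 64-bit hexadecimal is 0x090629D4D479F820.
Stored little-endian, the bytes at ascending addresses are 20 F8 79 D4 D4 29 06 09.
Read back as big-endian, the last byte is least significant, giving 0x20F879D4D4290609.
0x20F879D4D4290609 = 2375782758437422601.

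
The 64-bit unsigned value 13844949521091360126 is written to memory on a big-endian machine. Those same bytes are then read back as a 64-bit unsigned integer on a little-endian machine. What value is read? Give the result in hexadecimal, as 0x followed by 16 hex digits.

0x7E75DD593C2423C0

13844949521091360126 in 64-bit hexadecimal is 0xC023243C59DD757E.
Stored big-endian, the bytes at ascending addresses are C0 23 24 3C 59 DD 75 7E.
Read back as little-endian, the first byte is least significant, giving 0x7E75DD593C2423C0.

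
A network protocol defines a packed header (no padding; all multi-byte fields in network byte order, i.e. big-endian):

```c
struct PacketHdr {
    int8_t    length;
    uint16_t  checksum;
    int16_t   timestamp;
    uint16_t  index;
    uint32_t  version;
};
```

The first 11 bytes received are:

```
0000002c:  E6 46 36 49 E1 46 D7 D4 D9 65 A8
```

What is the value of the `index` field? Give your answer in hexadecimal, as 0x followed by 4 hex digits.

0x46D7

`index` follows `length` (1 B), `checksum` (2 B), `timestamp` (2 B), so it starts at offset 1 + 2 + 2 = 5 and occupies 2 bytes.
Bytes at offsets 5..6: 46 D7.
Big-endian: lowest address holds the most-significant byte.
The bytes are already most-significant first: 0x46D7.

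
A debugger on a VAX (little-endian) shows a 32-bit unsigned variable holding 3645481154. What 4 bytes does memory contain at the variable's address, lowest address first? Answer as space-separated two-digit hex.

3645481154 in hexadecimal, padded to 32 bits, is 0xD949A0C2.
Split into bytes (most-significant first): D9 49 A0 C2.
Little-endian: lowest address holds the least-significant byte.
So at ascending addresses the bytes are C2 A0 49 D9.

C2 A0 49 D9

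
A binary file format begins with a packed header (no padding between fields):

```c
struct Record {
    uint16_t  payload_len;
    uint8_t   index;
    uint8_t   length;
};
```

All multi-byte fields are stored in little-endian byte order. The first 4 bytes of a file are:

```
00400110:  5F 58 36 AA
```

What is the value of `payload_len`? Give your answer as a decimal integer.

22623

`payload_len` is the first field, at byte offset 0, occupying 2 bytes.
Bytes at offsets 0..1: 5F 58.
Little-endian stores the least-significant byte at the lowest address.
Reassemble most-significant byte first: 58 5F → 0x585F.
0x585F = 22623.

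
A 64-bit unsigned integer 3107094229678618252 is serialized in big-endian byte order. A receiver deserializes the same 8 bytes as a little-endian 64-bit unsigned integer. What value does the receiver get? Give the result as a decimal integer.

3107094229678618252 in 64-bit hexadecimal is 0x2B1E9DBD63A8F68C.
Stored big-endian, the bytes at ascending addresses are 2B 1E 9D BD 63 A8 F6 8C.
Read back as little-endian, the first byte is least significant, giving 0x8CF6A863BD9D1E2B.
0x8CF6A863BD9D1E2B = 10157491155917151787.

10157491155917151787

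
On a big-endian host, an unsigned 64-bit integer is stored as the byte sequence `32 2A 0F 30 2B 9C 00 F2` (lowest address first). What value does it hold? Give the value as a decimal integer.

In big-endian order the high byte comes first in memory.
The bytes are already most-significant first: 0x322A0F302B9C00F2.
0x322A0F302B9C00F2 = 3614718350482735346.

3614718350482735346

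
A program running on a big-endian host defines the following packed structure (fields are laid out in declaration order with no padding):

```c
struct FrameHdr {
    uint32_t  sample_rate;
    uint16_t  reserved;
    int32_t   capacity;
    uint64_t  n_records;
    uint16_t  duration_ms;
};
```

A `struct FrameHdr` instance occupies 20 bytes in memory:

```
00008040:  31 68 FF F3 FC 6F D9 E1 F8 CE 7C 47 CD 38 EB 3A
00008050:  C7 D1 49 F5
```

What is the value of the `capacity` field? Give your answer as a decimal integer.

-639502130

`capacity` follows `sample_rate` (4 B), `reserved` (2 B), so it starts at offset 4 + 2 = 6 and occupies 4 bytes.
Bytes at offsets 6..9: D9 E1 F8 CE.
Big-endian: lowest address holds the most-significant byte.
The bytes are already most-significant first: 0xD9E1F8CE.
Top bit is set, so as a signed 32-bit value this is 0xD9E1F8CE − 2^32 = -639502130.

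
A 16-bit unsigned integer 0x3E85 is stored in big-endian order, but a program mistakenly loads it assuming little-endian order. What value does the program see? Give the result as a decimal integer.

Stored big-endian, the bytes at ascending addresses are 3E 85.
Read back as little-endian, the first byte is least significant, giving 0x853E.
0x853E = 34110.

34110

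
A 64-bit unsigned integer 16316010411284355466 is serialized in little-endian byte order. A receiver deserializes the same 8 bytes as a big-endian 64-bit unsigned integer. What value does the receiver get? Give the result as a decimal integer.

10005078538901614306

16316010411284355466 in 64-bit hexadecimal is 0xE26E1D05EC2DD98A.
Stored little-endian, the bytes at ascending addresses are 8A D9 2D EC 05 1D 6E E2.
Read back as big-endian, the last byte is least significant, giving 0x8AD92DEC051D6EE2.
0x8AD92DEC051D6EE2 = 10005078538901614306.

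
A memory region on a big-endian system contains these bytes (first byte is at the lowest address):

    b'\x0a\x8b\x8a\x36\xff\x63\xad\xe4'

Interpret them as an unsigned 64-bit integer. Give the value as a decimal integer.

759852930959650276

In big-endian order the high byte comes first in memory.
The bytes are already most-significant first: 0x0A8B8A36FF63ADE4.
0x0A8B8A36FF63ADE4 = 759852930959650276.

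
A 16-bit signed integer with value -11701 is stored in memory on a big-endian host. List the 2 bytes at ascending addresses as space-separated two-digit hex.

Two's complement of -11701 in 16 bits: 11701 = 0x2DB5; invert → 0xD24A; add 1 → 0xD24B.
Split into bytes (most-significant first): D2 4B.
In big-endian order the high byte comes first in memory.
So the memory order matches the most-significant-first order: D2 4B.

D2 4B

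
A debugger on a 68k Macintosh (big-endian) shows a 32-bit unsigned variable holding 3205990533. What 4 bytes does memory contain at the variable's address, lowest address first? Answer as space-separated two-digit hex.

BF 17 88 85

3205990533 in hexadecimal, padded to 32 bits, is 0xBF178885.
Split into bytes (most-significant first): BF 17 88 85.
Big-endian: lowest address holds the most-significant byte.
So the memory order matches the most-significant-first order: BF 17 88 85.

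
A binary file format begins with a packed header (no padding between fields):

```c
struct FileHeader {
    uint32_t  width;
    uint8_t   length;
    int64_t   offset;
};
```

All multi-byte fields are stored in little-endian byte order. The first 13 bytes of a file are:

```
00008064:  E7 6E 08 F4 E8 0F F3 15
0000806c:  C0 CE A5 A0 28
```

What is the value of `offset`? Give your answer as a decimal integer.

`offset` follows `width` (4 B), `length` (1 B), so it starts at offset 4 + 1 = 5 and occupies 8 bytes.
Bytes at offsets 5..12: 0F F3 15 C0 CE A5 A0 28.
Little-endian: lowest address holds the least-significant byte.
Reassemble most-significant byte first: 28 A0 A5 CE C0 15 F3 0F → 0x28A0A5CEC015F30F.
0x28A0A5CEC015F30F = 2927522065195332367.

2927522065195332367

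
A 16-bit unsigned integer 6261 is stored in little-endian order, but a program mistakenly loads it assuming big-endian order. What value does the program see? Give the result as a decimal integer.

29976

6261 in 16-bit hexadecimal is 0x1875.
Stored little-endian, the bytes at ascending addresses are 75 18.
Read back as big-endian, the last byte is least significant, giving 0x7518.
0x7518 = 29976.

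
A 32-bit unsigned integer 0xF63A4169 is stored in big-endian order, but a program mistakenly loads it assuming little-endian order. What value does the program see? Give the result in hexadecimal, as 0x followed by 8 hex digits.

0x69413AF6

Stored big-endian, the bytes at ascending addresses are F6 3A 41 69.
Read back as little-endian, the first byte is least significant, giving 0x69413AF6.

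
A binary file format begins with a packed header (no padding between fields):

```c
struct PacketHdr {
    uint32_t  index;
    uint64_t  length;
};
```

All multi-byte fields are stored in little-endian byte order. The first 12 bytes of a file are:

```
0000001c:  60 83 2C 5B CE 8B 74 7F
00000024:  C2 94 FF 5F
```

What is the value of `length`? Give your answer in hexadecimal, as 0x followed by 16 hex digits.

`length` follows `index` (4 bytes), so it starts at byte offset 4 and occupies 8 bytes.
Bytes at offsets 4..11: CE 8B 74 7F C2 94 FF 5F.
Little-endian stores the least-significant byte at the lowest address.
Reassemble most-significant byte first: 5F FF 94 C2 7F 74 8B CE → 0x5FFF94C27F748BCE.

0x5FFF94C27F748BCE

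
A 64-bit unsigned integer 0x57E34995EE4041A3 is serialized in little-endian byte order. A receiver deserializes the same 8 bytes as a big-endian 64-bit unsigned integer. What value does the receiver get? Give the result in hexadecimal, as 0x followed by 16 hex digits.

Stored little-endian, the bytes at ascending addresses are A3 41 40 EE 95 49 E3 57.
Read back as big-endian, the last byte is least significant, giving 0xA34140EE9549E357.

0xA34140EE9549E357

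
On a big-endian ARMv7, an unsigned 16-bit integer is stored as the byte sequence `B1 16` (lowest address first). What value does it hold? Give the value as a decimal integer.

Big-endian stores the most-significant byte at the lowest address.
The bytes are already most-significant first: 0xB116.
0xB116 = 45334.

45334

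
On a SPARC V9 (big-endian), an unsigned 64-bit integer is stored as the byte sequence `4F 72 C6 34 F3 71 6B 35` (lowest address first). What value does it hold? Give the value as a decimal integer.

5724856007066217269

Big-endian: lowest address holds the most-significant byte.
The bytes are already most-significant first: 0x4F72C634F3716B35.
0x4F72C634F3716B35 = 5724856007066217269.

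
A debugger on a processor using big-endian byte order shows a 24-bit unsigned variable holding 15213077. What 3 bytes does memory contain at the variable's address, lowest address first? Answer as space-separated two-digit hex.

15213077 in hexadecimal, padded to 24 bits, is 0xE82215.
Split into bytes (most-significant first): E8 22 15.
Big-endian: lowest address holds the most-significant byte.
So the memory order matches the most-significant-first order: E8 22 15.

E8 22 15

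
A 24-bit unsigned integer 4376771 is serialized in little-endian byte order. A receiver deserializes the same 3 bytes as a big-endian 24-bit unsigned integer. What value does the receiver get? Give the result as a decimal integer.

4376771 in 24-bit hexadecimal is 0x42C8C3.
Stored little-endian, the bytes at ascending addresses are C3 C8 42.
Read back as big-endian, the last byte is least significant, giving 0xC3C842.
0xC3C842 = 12830786.

12830786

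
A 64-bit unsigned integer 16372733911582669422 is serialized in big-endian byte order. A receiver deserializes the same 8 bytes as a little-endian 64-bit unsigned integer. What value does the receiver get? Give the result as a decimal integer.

7960921589445441507

16372733911582669422 in 64-bit hexadecimal is 0xE337A2BF01E07A6E.
Stored big-endian, the bytes at ascending addresses are E3 37 A2 BF 01 E0 7A 6E.
Read back as little-endian, the first byte is least significant, giving 0x6E7AE001BFA237E3.
0x6E7AE001BFA237E3 = 7960921589445441507.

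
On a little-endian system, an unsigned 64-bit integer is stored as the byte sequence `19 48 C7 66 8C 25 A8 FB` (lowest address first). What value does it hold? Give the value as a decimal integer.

Little-endian stores the least-significant byte at the lowest address.
Reassemble most-significant byte first: FB A8 25 8C 66 C7 48 19 → 0xFBA8258C66C74819.
0xFBA8258C66C74819 = 18133785184557287449.

18133785184557287449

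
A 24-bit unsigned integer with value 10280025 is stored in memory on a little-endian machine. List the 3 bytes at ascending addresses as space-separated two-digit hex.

59 DC 9C

10280025 in hexadecimal, padded to 24 bits, is 0x9CDC59.
Split into bytes (most-significant first): 9C DC 59.
In little-endian order the low byte comes first in memory.
So at ascending addresses the bytes are 59 DC 9C.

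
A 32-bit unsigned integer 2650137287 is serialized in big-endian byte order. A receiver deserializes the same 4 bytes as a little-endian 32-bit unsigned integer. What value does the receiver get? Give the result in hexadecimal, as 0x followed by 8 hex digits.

2650137287 in 32-bit hexadecimal is 0x9DF5E2C7.
Stored big-endian, the bytes at ascending addresses are 9D F5 E2 C7.
Read back as little-endian, the first byte is least significant, giving 0xC7E2F59D.

0xC7E2F59D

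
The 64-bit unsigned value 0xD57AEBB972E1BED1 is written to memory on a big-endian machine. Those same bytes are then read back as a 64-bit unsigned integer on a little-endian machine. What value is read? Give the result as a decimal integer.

Stored big-endian, the bytes at ascending addresses are D5 7A EB B9 72 E1 BE D1.
Read back as little-endian, the first byte is least significant, giving 0xD1BEE172B9EB7AD5.
0xD1BEE172B9EB7AD5 = 15113765282363701973.

15113765282363701973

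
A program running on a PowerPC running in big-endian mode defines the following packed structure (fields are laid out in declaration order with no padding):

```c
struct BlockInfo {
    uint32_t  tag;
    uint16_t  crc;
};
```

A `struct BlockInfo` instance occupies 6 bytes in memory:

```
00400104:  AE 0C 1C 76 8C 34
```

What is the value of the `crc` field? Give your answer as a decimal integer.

`crc` follows `tag` (4 bytes), so it starts at byte offset 4 and occupies 2 bytes.
Bytes at offsets 4..5: 8C 34.
In big-endian order the high byte comes first in memory.
The bytes are already most-significant first: 0x8C34.
0x8C34 = 35892.

35892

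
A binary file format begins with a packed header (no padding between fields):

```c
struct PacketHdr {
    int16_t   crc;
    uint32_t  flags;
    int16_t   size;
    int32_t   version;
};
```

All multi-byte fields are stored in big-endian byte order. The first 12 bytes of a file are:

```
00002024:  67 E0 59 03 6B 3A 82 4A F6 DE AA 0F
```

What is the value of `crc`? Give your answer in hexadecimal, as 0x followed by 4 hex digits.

0x67E0

`crc` is the first field, at byte offset 0, occupying 2 bytes.
Bytes at offsets 0..1: 67 E0.
Big-endian stores the most-significant byte at the lowest address.
The bytes are already most-significant first: 0x67E0.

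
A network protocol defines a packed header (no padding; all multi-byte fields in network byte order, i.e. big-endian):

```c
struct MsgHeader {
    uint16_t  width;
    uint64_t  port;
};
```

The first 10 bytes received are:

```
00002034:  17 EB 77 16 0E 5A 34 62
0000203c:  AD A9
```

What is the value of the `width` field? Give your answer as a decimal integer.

6123

`width` is the first field, at byte offset 0, occupying 2 bytes.
Bytes at offsets 0..1: 17 EB.
In big-endian order the high byte comes first in memory.
The bytes are already most-significant first: 0x17EB.
0x17EB = 6123.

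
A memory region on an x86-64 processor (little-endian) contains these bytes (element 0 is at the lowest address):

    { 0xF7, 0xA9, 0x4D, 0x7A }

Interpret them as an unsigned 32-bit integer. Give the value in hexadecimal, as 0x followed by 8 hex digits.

Little-endian: lowest address holds the least-significant byte.
Reassemble most-significant byte first: 7A 4D A9 F7 → 0x7A4DA9F7.

0x7A4DA9F7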